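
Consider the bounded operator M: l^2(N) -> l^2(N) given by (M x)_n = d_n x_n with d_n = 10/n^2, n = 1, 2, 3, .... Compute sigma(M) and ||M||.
sigma(M) = {10/n^2 : n ≥ 1} ∪ {0}; ||M|| = 10

A bounded diagonal operator on l^2 with diagonal entries d_n has spectrum equal to the closure of {d_n : n ≥ 1}: every d_n is an eigenvalue (with eigenvector e_n), so {d_n} ⊂ sigma(M); the spectrum is closed, so its closure is too; and for lambda not in the closure, (M - lambda I) has bounded inverse (the diagonal entries 1/(d_n - lambda) are bounded). For our sequence d_n = 10/n^2, n = 1, 2, 3, ...:
  - {d_n} = {10/n^2 : n ≥ 1}; the only limit point is 0
  - closure = {10/n^2 : n ≥ 1} ∪ {0}
For the norm: a diagonal operator has ||M|| = sup_n |d_n|. Here d_n = 10/n^2 is positive and decreasing, so sup_n |d_n| = d_1 = 10. So ||M|| = 10.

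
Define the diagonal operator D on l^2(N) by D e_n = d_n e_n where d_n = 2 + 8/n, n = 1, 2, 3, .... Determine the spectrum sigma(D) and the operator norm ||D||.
sigma(D) = {2 + 8/n : n ≥ 1} ∪ {2}; ||D|| = 10

A bounded diagonal operator on l^2 with diagonal entries d_n has spectrum equal to the closure of {d_n : n ≥ 1}: every d_n is an eigenvalue (with eigenvector e_n), so {d_n} ⊂ sigma(D); the spectrum is closed, so its closure is too; and for lambda not in the closure, (D - lambda I) has bounded inverse (the diagonal entries 1/(d_n - lambda) are bounded). For our sequence d_n = 2 + 8/n, n = 1, 2, 3, ...:
  - {d_n} = {2 + 8/n : n ≥ 1}; the only limit point is 2
  - closure = {2 + 8/n : n ≥ 1} ∪ {2}
For the norm: a diagonal operator has ||D|| = sup_n |d_n|. Here d_n = 2 + 8/n is positive and decreasing, so sup_n |d_n| = d_1 = 2 + 8 = 10. So ||D|| = 10.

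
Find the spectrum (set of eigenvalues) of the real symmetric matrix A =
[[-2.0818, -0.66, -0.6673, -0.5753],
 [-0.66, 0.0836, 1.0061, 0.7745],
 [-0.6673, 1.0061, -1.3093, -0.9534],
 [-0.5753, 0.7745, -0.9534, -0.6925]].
sigma(A) ≈ {-3, -2, 0, 1}

A is real symmetric, so its spectrum consists of real eigenvalues. Expanding the characteristic polynomial of the displayed matrix gives
  det(λ I - A) = p(λ) = λ^4 + (4)λ^3 + (1)λ^2 + (-6)λ + (0).
Solving p(λ) = 0 yields eigenvalues ≈ -3, -2, 0, 1. (A is shown rounded to 4 decimals, so these recover the underlying integer eigenvalues to within that precision.)
Verification: the trace of A = -4 equals the sum of eigenvalues -4, and det(A) ≈ 0.0000 matches the eigenvalue product 0.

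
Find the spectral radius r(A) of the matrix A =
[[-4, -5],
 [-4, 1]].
r(A) = (3 + sqrt(105))/2 ≈ 6.6235

The eigenvalues of A are the roots of its characteristic polynomial. With M = A (coefficients from the trace and determinant):
  p(λ) = det(λ I - M) = λ^2 + 3λ - 24.
For λ^2 + 3λ - 24 the discriminant is 105. It is nonnegative but not a perfect square, so the roots are real and irrational: λ = (-3 ± sqrt(105))/2 ≈ 3.6235, -6.6235.
Thus the eigenvalues (to 4 decimals) are 3.6235 (modulus 3.6235); -6.6235 (modulus 6.6235). The spectral radius is the largest modulus: r(A) = (3 + sqrt(105))/2 ≈ 6.6235. (Cross-check: r(A) ≤ ||A||_2 ≈ 6.729; equality holds whenever A is normal, though it can also hold for some non-normal A.)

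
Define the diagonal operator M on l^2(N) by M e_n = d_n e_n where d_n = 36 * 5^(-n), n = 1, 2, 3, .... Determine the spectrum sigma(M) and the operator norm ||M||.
sigma(M) = {36 * 5^(-n) : n ≥ 1} ∪ {0}; ||M|| = 36/5

A bounded diagonal operator on l^2 with diagonal entries d_n has spectrum equal to the closure of {d_n : n ≥ 1}: every d_n is an eigenvalue (with eigenvector e_n), so {d_n} ⊂ sigma(M); the spectrum is closed, so its closure is too; and for lambda not in the closure, (M - lambda I) has bounded inverse (the diagonal entries 1/(d_n - lambda) are bounded). For our sequence d_n = 36 * 5^(-n), n = 1, 2, 3, ...:
  - {d_n} = {36 * 5^(-n) : n ≥ 1}; the only limit point is 0
  - closure = {36 * 5^(-n) : n ≥ 1} ∪ {0}
For the norm: a diagonal operator has ||M|| = sup_n |d_n|. Here d_n = 36 * 5^(-n) is positive and decreasing, so sup_n |d_n| = d_1 = 36/5. So ||M|| = 36/5.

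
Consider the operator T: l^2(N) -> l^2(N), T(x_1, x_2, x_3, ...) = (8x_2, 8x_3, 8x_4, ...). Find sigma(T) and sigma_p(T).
sigma(T) = closed disk {z in C : |z| ≤ 8}; sigma_p(T) = open disk {z in C : |z| < 8}

Note T = 8·V where V is the unit left shift (V x)_k = x_{k+1}; so sigma(T) = 8·sigma(V) and ||T|| = 8||V||. ||T x||^2 = 64sum_{k≥2} |x_k|^2 ≤ 64||x||^2, with equality on {x : x_1 = 0}, so ||T|| = 8. For any lambda with |lambda| < 8, set r = lambda/8 (|r| < 1); the vector x = (1, r, r^2, ...) is in l^2 and satisfies T x = 8(r, r^2, ...) = lambda x, so lambda is an eigenvalue. On the boundary |lambda| = 8 the geometric series diverges, so no l^2 eigenvector exists, but these lambda lie in the approximate point spectrum. Hence sigma(T) is the closed disk of radius 8 and sigma_p(T) is the open disk.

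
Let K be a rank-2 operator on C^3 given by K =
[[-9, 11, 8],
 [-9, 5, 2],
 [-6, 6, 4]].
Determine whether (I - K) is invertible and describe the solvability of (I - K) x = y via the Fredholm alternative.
(I - K) is invertible (det(I - K) = 75 ≠ 0), so for every y in C^3 the equation (I - K) x = y has a unique solution.

K has rank 2 and factors as K = U V^T = u1 v1^T + u2 v2^T with u1 = (1, -2, 0), v1 = (0, 2, 2), u2 = (-3, -3, -2), v2 = (3, -3, -2) (multiplying out reproduces the displayed K). The nonzero eigenvalues of U V^T coincide with those of the 2 x 2 matrix G = V^T U = [[v1·u1, v1·u2], [v2·u1, v2·u2]] = [[-4, -10], [9, 4]], and by the Sylvester determinant identity det(I_3 - U V^T) = det(I_2 - V^T U) = det([[5, 10], [-9, -3]]) = (5)(-3) - (10)(-9) = 75. (Direct check: I - K =
[[10, -11, -8],
 [9, -4, -2],
 [6, -6, -3]]
has determinant 75.) The finite-dimensional Fredholm alternative says: either (I - K) is invertible, or ker(I - K) ≠ {0} and then range(I - K) = ker((I - K)^*)^⊥, with dim ker(I - K) = dim ker((I - K)^*). Since det(I - K) ≠ 0, 1 is not an eigenvalue of K and ker(I - K) = {0}, so we are in the first case: for every y there is a unique x = (I - K)^(-1) y. (Explicitly, by the Woodbury identity, (I - U V^T)^(-1) = I + U (I_2 - G)^(-1) V^T.)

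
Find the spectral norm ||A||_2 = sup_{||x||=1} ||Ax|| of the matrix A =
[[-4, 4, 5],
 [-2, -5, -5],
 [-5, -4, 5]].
||A||_2 ≈ 10.1331 (= sqrt(largest eigenvalue of A^T A))

||A||_2 = sigma_max(A) = sqrt(lambda_max(A^T A)). Form the symmetric matrix M = A^T A =
[[45, 14, -35],
 [14, 57, 25],
 [-35, 25, 75]].
Its characteristic polynomial (trace, sum of principal 2x2 minors, determinant of M give the coefficients) is
  p(λ) = det(λ I - M) = λ^3 - 177λ^2 + 8169λ - 55225.
No integer candidate from the rational root theorem (±divisors of 55225) is a root, so the roots are irrational. The cubic discriminant is Δ = 40134471408 > 0, so there are three distinct real roots. p(8) = -689 and p(9) = 4688 have opposite signs, so a root lies in (8, 9); Newton's method refines it to λ ≈ 8.125. p(66) = 413 and p(67) = -1692 have opposite signs, so a root lies in (66, 67); Newton's method refines it to λ ≈ 66.1945. p(102) = -2287 and p(103) = 1116 have opposite signs, so a root lies in (102, 103); Newton's method refines it to λ ≈ 102.6804. Check (Vieta): the three roots sum to 177, matching tr M = 177.
So the eigenvalues of A^T A are ≈ 8.125, 66.1945, 102.6804 (all ≥ 0, as they must be for A^T A). The largest is λ_max ≈ 102.6804, hence ||A||_2 = sqrt(λ_max) ≈ 10.1331.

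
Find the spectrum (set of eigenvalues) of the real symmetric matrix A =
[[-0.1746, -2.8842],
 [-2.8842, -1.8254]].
sigma(A) ≈ {-4, 2}

A is real symmetric, so its spectrum consists of real eigenvalues. Expanding the characteristic polynomial of the displayed matrix gives
  det(λ I - A) = p(λ) = λ^2 + (2)λ + (-8).
Solving p(λ) = 0 yields eigenvalues ≈ -4, 2. (A is shown rounded to 4 decimals, so these recover the underlying integer eigenvalues to within that precision.)
Verification: the trace of A = -2 equals the sum of eigenvalues -2, and det(A) ≈ -7.9999 matches the eigenvalue product -8.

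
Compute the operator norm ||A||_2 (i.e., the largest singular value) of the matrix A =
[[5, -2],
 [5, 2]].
||A||_2 = sqrt(50) ≈ 7.0711 (= sqrt(largest eigenvalue of A^T A))

||A||_2 = sigma_max(A) = sqrt(lambda_max(A^T A)). Form the symmetric matrix M = A^T A =
[[50, 0],
 [0, 8]].
Its characteristic polynomial (trace, determinant of M give the coefficients) is
  p(λ) = det(λ I - M) = λ^2 - 58λ + 400.
For λ^2 - 58λ + 400 the discriminant is 1764. It is a perfect square (42^2), so the roots are rational: λ = (58 ± 42)/2 = 50, 8.
So the eigenvalues of A^T A are ≈ 8, 50 (all ≥ 0, as they must be for A^T A). The largest is λ_max = 50, hence ||A||_2 = sqrt(λ_max) = sqrt(50) ≈ 7.0711.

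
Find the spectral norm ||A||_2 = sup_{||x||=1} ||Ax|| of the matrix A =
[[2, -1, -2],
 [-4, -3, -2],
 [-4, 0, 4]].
||A||_2 ≈ 6.6377 (= sqrt(largest eigenvalue of A^T A))

||A||_2 = sigma_max(A) = sqrt(lambda_max(A^T A)). Form the symmetric matrix M = A^T A =
[[36, 10, -12],
 [10, 10, 8],
 [-12, 8, 24]].
Its characteristic polynomial (trace, sum of principal 2x2 minors, determinant of M give the coefficients) is
  p(λ) = det(λ I - M) = λ^3 - 70λ^2 + 1156λ - 576.
No integer candidate from the rational root theorem (±divisors of 576) is a root, so the roots are irrational. The cubic discriminant is Δ = 408577344 > 0, so there are three distinct real roots. p(0) = -576 and p(1) = 511 have opposite signs, so a root lies in (0, 1); Newton's method refines it to λ ≈ 0.5142. p(25) = 199 and p(26) = -264 have opposite signs, so a root lies in (25, 26); Newton's method refines it to λ ≈ 25.4264. p(44) = -48 and p(45) = 819 have opposite signs, so a root lies in (44, 45); Newton's method refines it to λ ≈ 44.0594. Check (Vieta): the three roots sum to 70, matching tr M = 70.
So the eigenvalues of A^T A are ≈ 0.5142, 25.4264, 44.0594 (all ≥ 0, as they must be for A^T A). The largest is λ_max ≈ 44.0594, hence ||A||_2 = sqrt(λ_max) ≈ 6.6377.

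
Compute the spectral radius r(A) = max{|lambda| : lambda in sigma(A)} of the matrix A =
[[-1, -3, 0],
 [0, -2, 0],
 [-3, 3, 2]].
r(A) = 2

The eigenvalues of A are the roots of its characteristic polynomial. With M = A (coefficients from the trace, the sum of principal 2x2 minors, and det A):
  p(λ) = det(λ I - M) = λ^3 + λ^2 - 4λ - 4.
By the rational root theorem any rational root is an integer divisor of 4. Testing λ = 2: p(2) = 8 + 4 - 8 - 4 = 0, so λ = 2 is a root. Dividing out (λ - 2) leaves p(λ) = (λ - 2)(λ^2 + 3λ + 2). For λ^2 + 3λ + 2 the discriminant is 1. It is a perfect square (1^2), so the roots are rational: λ = (-3 ± 1)/2 = -1, -2.
Thus the eigenvalues (to 4 decimals) are -1 (modulus 1); -2 (modulus 2); 2 (modulus 2). The spectral radius is the largest modulus: r(A) = 2. (Cross-check: r(A) ≤ ||A||_2 ≈ 5.2151; equality holds whenever A is normal, though it can also hold for some non-normal A.)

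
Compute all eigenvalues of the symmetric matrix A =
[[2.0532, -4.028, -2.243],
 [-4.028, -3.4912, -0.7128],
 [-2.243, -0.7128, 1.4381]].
sigma(A) ≈ {-6, 1, 5}

A is real symmetric, so its spectrum consists of real eigenvalues. Expanding the characteristic polynomial of the displayed matrix gives
  det(λ I - A) = p(λ) = λ^3 + (0)λ^2 + (-31)λ + (30).
Solving p(λ) = 0 yields eigenvalues ≈ -6, 1, 5. (A is shown rounded to 4 decimals, so these recover the underlying integer eigenvalues to within that precision.)
Verification: the trace of A = 0 equals the sum of eigenvalues 0, and det(A) ≈ -30.0002 matches the eigenvalue product -30.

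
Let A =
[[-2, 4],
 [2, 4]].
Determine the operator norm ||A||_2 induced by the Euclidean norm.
||A||_2 = sqrt(32) ≈ 5.6569 (= sqrt(largest eigenvalue of A^T A))

||A||_2 = sigma_max(A) = sqrt(lambda_max(A^T A)). Form the symmetric matrix M = A^T A =
[[8, 0],
 [0, 32]].
Its characteristic polynomial (trace, determinant of M give the coefficients) is
  p(λ) = det(λ I - M) = λ^2 - 40λ + 256.
For λ^2 - 40λ + 256 the discriminant is 576. It is a perfect square (24^2), so the roots are rational: λ = (40 ± 24)/2 = 32, 8.
So the eigenvalues of A^T A are ≈ 8, 32 (all ≥ 0, as they must be for A^T A). The largest is λ_max = 32, hence ||A||_2 = sqrt(λ_max) = sqrt(32) ≈ 5.6569.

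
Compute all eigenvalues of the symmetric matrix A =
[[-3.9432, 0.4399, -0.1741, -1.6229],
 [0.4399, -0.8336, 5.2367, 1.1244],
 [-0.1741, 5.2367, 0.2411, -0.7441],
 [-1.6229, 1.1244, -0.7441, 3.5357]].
sigma(A) ≈ {-6, -4, 4, 5}

A is real symmetric, so its spectrum consists of real eigenvalues. Expanding the characteristic polynomial of the displayed matrix gives
  det(λ I - A) = p(λ) = λ^4 + (1)λ^3 + (-46)λ^2 + (-16)λ + (480.0026).
Solving p(λ) = 0 yields eigenvalues ≈ -6, -4, 4, 5. (A is shown rounded to 4 decimals, so these recover the underlying integer eigenvalues to within that precision.)
Verification: the trace of A = -1 equals the sum of eigenvalues -1, and det(A) ≈ 480.0026 matches the eigenvalue product 480.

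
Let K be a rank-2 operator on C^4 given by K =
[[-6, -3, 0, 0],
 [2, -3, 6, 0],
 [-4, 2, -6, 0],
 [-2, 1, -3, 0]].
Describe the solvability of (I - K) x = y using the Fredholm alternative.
(I - K) is invertible (det(I - K) = 82 ≠ 0), so for every y in C^4 the equation (I - K) x = y has a unique solution.

K has rank 2 and factors as K = U V^T = u1 v1^T + u2 v2^T with u1 = (3, -1, 2, 1), v1 = (-2, 1, -3, 0), u2 = (3, 1, 0, 0), v2 = (0, -2, 3, 0) (multiplying out reproduces the displayed K). The nonzero eigenvalues of U V^T coincide with those of the 2 x 2 matrix G = V^T U = [[v1·u1, v1·u2], [v2·u1, v2·u2]] = [[-13, -5], [8, -2]], and by the Sylvester determinant identity det(I_4 - U V^T) = det(I_2 - V^T U) = det([[14, 5], [-8, 3]]) = (14)(3) - (5)(-8) = 82. (Direct check: I - K =
[[7, 3, 0, 0],
 [-2, 4, -6, 0],
 [4, -2, 7, 0],
 [2, -1, 3, 1]]
has determinant 82.) The finite-dimensional Fredholm alternative says: either (I - K) is invertible, or ker(I - K) ≠ {0} and then range(I - K) = ker((I - K)^*)^⊥, with dim ker(I - K) = dim ker((I - K)^*). Since det(I - K) ≠ 0, 1 is not an eigenvalue of K and ker(I - K) = {0}, so we are in the first case: for every y there is a unique x = (I - K)^(-1) y. (Explicitly, by the Woodbury identity, (I - U V^T)^(-1) = I + U (I_2 - G)^(-1) V^T.)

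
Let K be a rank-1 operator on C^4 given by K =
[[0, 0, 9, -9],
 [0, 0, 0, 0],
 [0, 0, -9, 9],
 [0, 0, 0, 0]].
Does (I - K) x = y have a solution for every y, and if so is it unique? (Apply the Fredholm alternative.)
(I - K) is invertible (det(I - K) = 10 ≠ 0), so for every y in C^4 the equation (I - K) x = y has a unique solution.

K has rank 1, so it is an outer product K = u v^T: every row of K is a multiple of one row vector. Reading off the entries, u = (3, 0, -3, 0) and v = (0, 0, 3, -3) (row i of K equals u_i·v^T). A rank-one matrix u v^T satisfies K u = u (v·u) and kills the (3)-dimensional subspace v^⊥, so its characteristic polynomial is lambda^3 (lambda - v·u) with v·u = tr K = -9. Hence the eigenvalues of I - K are 1 (multiplicity 3) and 1 - (-9) = 10, so det(I - K) = 10. (Direct check: I - K =
[[1, 0, -9, 9],
 [0, 1, 0, 0],
 [0, 0, 10, -9],
 [0, 0, 0, 1]]
has determinant 10.) The finite-dimensional Fredholm alternative says: either (I - K) is invertible, or ker(I - K) ≠ {0} and then range(I - K) = ker((I - K)^*)^⊥, with dim ker(I - K) = dim ker((I - K)^*). Since det(I - K) ≠ 0, 1 is not an eigenvalue of K and ker(I - K) = {0}, so we are in the first case: for every y there is a unique x = (I - K)^(-1) y. Explicitly, by the Sherman–Morrison formula, (I - u v^T)^(-1) = I + u v^T/(1 - v·u), i.e. (I - K)^(-1) = I + K/(10).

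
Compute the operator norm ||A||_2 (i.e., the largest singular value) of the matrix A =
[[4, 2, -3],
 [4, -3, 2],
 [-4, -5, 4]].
||A||_2 ≈ 9.1497 (= sqrt(largest eigenvalue of A^T A))

||A||_2 = sigma_max(A) = sqrt(lambda_max(A^T A)). Form the symmetric matrix M = A^T A =
[[48, 16, -20],
 [16, 38, -32],
 [-20, -32, 29]].
Its characteristic polynomial (trace, sum of principal 2x2 minors, determinant of M give the coefficients) is
  p(λ) = det(λ I - M) = λ^3 - 115λ^2 + 2638λ - 1600.
No integer candidate from the rational root theorem (±divisors of 1600) is a root, so the roots are irrational. The cubic discriminant is Δ = 17535860612 > 0, so there are three distinct real roots. p(0) = -1600 and p(1) = 924 have opposite signs, so a root lies in (0, 1); Newton's method refines it to λ ≈ 0.6234. p(30) = 1040 and p(31) = -546 have opposite signs, so a root lies in (30, 31); Newton's method refines it to λ ≈ 30.659. p(83) = -3094 and p(84) = 1256 have opposite signs, so a root lies in (83, 84); Newton's method refines it to λ ≈ 83.7176. Check (Vieta): the three roots sum to 115, matching tr M = 115.
So the eigenvalues of A^T A are ≈ 0.6234, 30.659, 83.7176 (all ≥ 0, as they must be for A^T A). The largest is λ_max ≈ 83.7176, hence ||A||_2 = sqrt(λ_max) ≈ 9.1497.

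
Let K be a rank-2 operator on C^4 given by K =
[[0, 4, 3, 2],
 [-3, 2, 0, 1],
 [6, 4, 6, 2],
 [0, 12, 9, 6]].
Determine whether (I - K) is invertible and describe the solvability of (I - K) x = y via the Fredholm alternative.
(I - K) is invertible (det(I - K) = 11 ≠ 0), so for every y in C^4 the equation (I - K) x = y has a unique solution.

K has rank 2 and factors as K = U V^T = u1 v1^T + u2 v2^T with u1 = (1, 0, 2, 3), v1 = (3, 2, 3, 1), u2 = (-1, -1, 0, -3), v2 = (3, -2, 0, -1) (multiplying out reproduces the displayed K). The nonzero eigenvalues of U V^T coincide with those of the 2 x 2 matrix G = V^T U = [[v1·u1, v1·u2], [v2·u1, v2·u2]] = [[12, -8], [0, 2]], and by the Sylvester determinant identity det(I_4 - U V^T) = det(I_2 - V^T U) = det([[-11, 8], [0, -1]]) = (-11)(-1) - (8)(0) = 11. (Direct check: I - K =
[[1, -4, -3, -2],
 [3, -1, 0, -1],
 [-6, -4, -5, -2],
 [0, -12, -9, -5]]
has determinant 11.) The finite-dimensional Fredholm alternative says: either (I - K) is invertible, or ker(I - K) ≠ {0} and then range(I - K) = ker((I - K)^*)^⊥, with dim ker(I - K) = dim ker((I - K)^*). Since det(I - K) ≠ 0, 1 is not an eigenvalue of K and ker(I - K) = {0}, so we are in the first case: for every y there is a unique x = (I - K)^(-1) y. (Explicitly, by the Woodbury identity, (I - U V^T)^(-1) = I + U (I_2 - G)^(-1) V^T.)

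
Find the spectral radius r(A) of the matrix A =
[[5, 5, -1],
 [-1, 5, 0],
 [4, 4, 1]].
r(A) ≈ 4.9774

The eigenvalues of A are the roots of its characteristic polynomial. With M = A (coefficients from the trace, the sum of principal 2x2 minors, and det A):
  p(λ) = det(λ I - M) = λ^3 - 11λ^2 + 44λ - 54.
No integer candidate from the rational root theorem (±divisors of 54) is a root, so the roots are irrational. The cubic discriminant is Δ = -2260 < 0, so there is one real root and a complex-conjugate pair. p(2) = -2 and p(3) = 6 have opposite signs, so a root lies in (2, 3); Newton's method refines it to λ ≈ 2.1796. Dividing out (λ - (2.1796)) leaves approximately λ^2 - 8.8204λ + 24.7749. For λ^2 - 8.8204λ + 24.7749 the discriminant is -21.3005. It is negative, so the remaining roots are the complex-conjugate pair λ ≈ 4.4102 ± 2.3076i. Their product equals the constant term, so |λ|^2 ≈ 24.7749 and |λ| ≈ 4.9774.
Thus the eigenvalues (to 4 decimals) are 2.1796 (modulus 2.1796); 4.4102 ± 2.3076i (modulus 4.9774). The spectral radius is the largest modulus: r(A) ≈ 4.9774. (Cross-check: r(A) ≤ ||A||_2 ≈ 9.59; equality holds whenever A is normal, though it can also hold for some non-normal A.)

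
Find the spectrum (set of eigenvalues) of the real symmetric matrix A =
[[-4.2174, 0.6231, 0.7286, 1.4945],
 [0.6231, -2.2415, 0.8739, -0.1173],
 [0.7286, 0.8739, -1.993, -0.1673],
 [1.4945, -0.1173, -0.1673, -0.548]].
sigma(A) ≈ {-5, -3, -1, 0}

A is real symmetric, so its spectrum consists of real eigenvalues. Expanding the characteristic polynomial of the displayed matrix gives
  det(λ I - A) = p(λ) = λ^4 + (9)λ^3 + (23)λ^2 + (15)λ + (0).
Solving p(λ) = 0 yields eigenvalues ≈ -5, -3, -1, 0. (A is shown rounded to 4 decimals, so these recover the underlying integer eigenvalues to within that precision.)
Verification: the trace of A = -9 equals the sum of eigenvalues -9, and det(A) ≈ -0.0005 matches the eigenvalue product 0.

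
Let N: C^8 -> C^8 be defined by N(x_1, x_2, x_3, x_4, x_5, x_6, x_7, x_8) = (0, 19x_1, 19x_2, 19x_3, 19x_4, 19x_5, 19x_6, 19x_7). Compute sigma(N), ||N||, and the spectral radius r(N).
sigma(N) = {0}; ||N|| = 19; r(N) = 0. (N is nilpotent with N^8 = 0.)

On C^8, N is a strictly lower-triangular matrix with 19 on the subdiagonal and zeros elsewhere, so its characteristic polynomial is lambda^8 and every eigenvalue is 0: sigma(N) = {0}. For the operator norm, N e_i = 19e_{i+1} for i = 1, ..., 7 and N e_8 = 0, so the singular values of N are 19 (with multiplicity 7) and 0; hence ||N|| = 19. The spectral radius r(N) = max|lambda| = 0. Note ||N|| > r(N) — characteristic of non-normal nilpotent operators. Indeed N^8 = 0.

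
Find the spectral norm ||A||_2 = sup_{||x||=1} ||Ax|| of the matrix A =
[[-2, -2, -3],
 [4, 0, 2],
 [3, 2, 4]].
||A||_2 ≈ 7.7782 (= sqrt(largest eigenvalue of A^T A))

||A||_2 = sigma_max(A) = sqrt(lambda_max(A^T A)). Form the symmetric matrix M = A^T A =
[[29, 10, 26],
 [10, 8, 14],
 [26, 14, 29]].
Its characteristic polynomial (trace, sum of principal 2x2 minors, determinant of M give the coefficients) is
  p(λ) = det(λ I - M) = λ^3 - 66λ^2 + 333λ - 16.
No integer candidate from the rational root theorem (±divisors of 16) is a root, so the roots are irrational. The cubic discriminant is Δ = 323251344 > 0, so there are three distinct real roots. p(0) = -16 and p(1) = 252 have opposite signs, so a root lies in (0, 1); Newton's method refines it to λ ≈ 0.0485. p(5) = 124 and p(6) = -178 have opposite signs, so a root lies in (5, 6); Newton's method refines it to λ ≈ 5.4512. p(60) = -1636 and p(61) = 1692 have opposite signs, so a root lies in (60, 61); Newton's method refines it to λ ≈ 60.5003. Check (Vieta): the three roots sum to 66, matching tr M = 66.
So the eigenvalues of A^T A are ≈ 0.0485, 5.4512, 60.5003 (all ≥ 0, as they must be for A^T A). The largest is λ_max ≈ 60.5003, hence ||A||_2 = sqrt(λ_max) ≈ 7.7782.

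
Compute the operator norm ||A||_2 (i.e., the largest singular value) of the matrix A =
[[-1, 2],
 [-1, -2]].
||A||_2 = sqrt(8) ≈ 2.8284 (= sqrt(largest eigenvalue of A^T A))

||A||_2 = sigma_max(A) = sqrt(lambda_max(A^T A)). Form the symmetric matrix M = A^T A =
[[2, 0],
 [0, 8]].
Its characteristic polynomial (trace, determinant of M give the coefficients) is
  p(λ) = det(λ I - M) = λ^2 - 10λ + 16.
For λ^2 - 10λ + 16 the discriminant is 36. It is a perfect square (6^2), so the roots are rational: λ = (10 ± 6)/2 = 8, 2.
So the eigenvalues of A^T A are ≈ 2, 8 (all ≥ 0, as they must be for A^T A). The largest is λ_max = 8, hence ||A||_2 = sqrt(λ_max) = sqrt(8) ≈ 2.8284.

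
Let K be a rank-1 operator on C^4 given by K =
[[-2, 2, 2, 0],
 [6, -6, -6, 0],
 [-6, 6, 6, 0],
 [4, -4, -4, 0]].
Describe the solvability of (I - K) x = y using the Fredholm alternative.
(I - K) is invertible (det(I - K) = 3 ≠ 0), so for every y in C^4 the equation (I - K) x = y has a unique solution.

K has rank 1, so it is an outer product K = u v^T: every row of K is a multiple of one row vector. Reading off the entries, u = (1, -3, 3, -2) and v = (-2, 2, 2, 0) (row i of K equals u_i·v^T). A rank-one matrix u v^T satisfies K u = u (v·u) and kills the (3)-dimensional subspace v^⊥, so its characteristic polynomial is lambda^3 (lambda - v·u) with v·u = tr K = -2. Hence the eigenvalues of I - K are 1 (multiplicity 3) and 1 - (-2) = 3, so det(I - K) = 3. (Direct check: I - K =
[[3, -2, -2, 0],
 [-6, 7, 6, 0],
 [6, -6, -5, 0],
 [-4, 4, 4, 1]]
has determinant 3.) The finite-dimensional Fredholm alternative says: either (I - K) is invertible, or ker(I - K) ≠ {0} and then range(I - K) = ker((I - K)^*)^⊥, with dim ker(I - K) = dim ker((I - K)^*). Since det(I - K) ≠ 0, 1 is not an eigenvalue of K and ker(I - K) = {0}, so we are in the first case: for every y there is a unique x = (I - K)^(-1) y. Explicitly, by the Sherman–Morrison formula, (I - u v^T)^(-1) = I + u v^T/(1 - v·u), i.e. (I - K)^(-1) = I + K/(3).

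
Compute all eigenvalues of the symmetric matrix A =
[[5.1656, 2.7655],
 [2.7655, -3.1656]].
sigma(A) ≈ {-4, 6}

A is real symmetric, so its spectrum consists of real eigenvalues. Expanding the characteristic polynomial of the displayed matrix gives
  det(λ I - A) = p(λ) = λ^2 + (-2)λ + (-24).
Solving p(λ) = 0 yields eigenvalues ≈ -4, 6. (A is shown rounded to 4 decimals, so these recover the underlying integer eigenvalues to within that precision.)
Verification: the trace of A = 2 equals the sum of eigenvalues 2, and det(A) ≈ -24.0002 matches the eigenvalue product -24.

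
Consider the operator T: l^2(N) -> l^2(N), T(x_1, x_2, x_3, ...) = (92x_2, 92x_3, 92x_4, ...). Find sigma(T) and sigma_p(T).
sigma(T) = closed disk {z in C : |z| ≤ 92}; sigma_p(T) = open disk {z in C : |z| < 92}

Note T = 92·V where V is the unit left shift (V x)_k = x_{k+1}; so sigma(T) = 92·sigma(V) and ||T|| = 92||V||. ||T x||^2 = 8464sum_{k≥2} |x_k|^2 ≤ 8464||x||^2, with equality on {x : x_1 = 0}, so ||T|| = 92. For any lambda with |lambda| < 92, set r = lambda/92 (|r| < 1); the vector x = (1, r, r^2, ...) is in l^2 and satisfies T x = 92(r, r^2, ...) = lambda x, so lambda is an eigenvalue. On the boundary |lambda| = 92 the geometric series diverges, so no l^2 eigenvector exists, but these lambda lie in the approximate point spectrum. Hence sigma(T) is the closed disk of radius 92 and sigma_p(T) is the open disk.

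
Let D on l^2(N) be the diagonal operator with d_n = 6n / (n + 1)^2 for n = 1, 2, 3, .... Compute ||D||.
||D|| = 3/2 (attained at n = 1)

For D diagonal, ||D|| = sup_n |d_n|. Treat f(x) = 6x / (x + 1)^2 for real x > 0. By the quotient rule, f'(x) = 6(1 - x)/(x + 1)^3, which is positive for x < 1 and negative for x > 1. So f has a unique maximum at x = 1, and since 1 is a positive integer, the supremum over n ≥ 1 is attained at n = 1: d_1 = 6·1/(1 + 1)^2 = 6·1/4 = 3/2. Hence ||D|| = 3/2.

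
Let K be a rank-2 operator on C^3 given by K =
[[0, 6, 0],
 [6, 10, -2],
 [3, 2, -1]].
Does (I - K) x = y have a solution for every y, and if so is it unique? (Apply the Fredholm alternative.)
(I - K) is invertible (det(I - K) = -50 ≠ 0), so for every y in C^3 the equation (I - K) x = y has a unique solution.

K has rank 2 and factors as K = U V^T = u1 v1^T + u2 v2^T with u1 = (-2, -2, 0), v1 = (0, -3, 0), u2 = (0, -2, -1), v2 = (-3, -2, 1) (multiplying out reproduces the displayed K). The nonzero eigenvalues of U V^T coincide with those of the 2 x 2 matrix G = V^T U = [[v1·u1, v1·u2], [v2·u1, v2·u2]] = [[6, 6], [10, 3]], and by the Sylvester determinant identity det(I_3 - U V^T) = det(I_2 - V^T U) = det([[-5, -6], [-10, -2]]) = (-5)(-2) - (-6)(-10) = -50. (Direct check: I - K =
[[1, -6, 0],
 [-6, -9, 2],
 [-3, -2, 2]]
has determinant -50.) The finite-dimensional Fredholm alternative says: either (I - K) is invertible, or ker(I - K) ≠ {0} and then range(I - K) = ker((I - K)^*)^⊥, with dim ker(I - K) = dim ker((I - K)^*). Since det(I - K) ≠ 0, 1 is not an eigenvalue of K and ker(I - K) = {0}, so we are in the first case: for every y there is a unique x = (I - K)^(-1) y. (Explicitly, by the Woodbury identity, (I - U V^T)^(-1) = I + U (I_2 - G)^(-1) V^T.)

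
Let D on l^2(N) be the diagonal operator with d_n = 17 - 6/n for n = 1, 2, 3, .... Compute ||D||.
||D|| = 17

For a diagonal operator on l^2 with entries d_n, ||D|| = sup_n |d_n|. Here d_1 = 11, d_2 = 14, ..., and d_n = 17 - 6/n increases monotonically toward 17. All terms lie in [11, 17), so |d_n| = d_n and the supremum is the limit 17, which is not attained by any individual d_n. Hence ||D|| = 17.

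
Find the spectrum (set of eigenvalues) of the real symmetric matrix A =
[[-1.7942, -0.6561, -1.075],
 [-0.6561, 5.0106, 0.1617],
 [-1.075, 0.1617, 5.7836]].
sigma(A) ≈ {-2, 5, 6}

A is real symmetric, so its spectrum consists of real eigenvalues. Expanding the characteristic polynomial of the displayed matrix gives
  det(λ I - A) = p(λ) = λ^3 + (-9)λ^2 + (8)λ + (60).
Solving p(λ) = 0 yields eigenvalues ≈ -2, 5, 6. (A is shown rounded to 4 decimals, so these recover the underlying integer eigenvalues to within that precision.)
Verification: the trace of A = 9 equals the sum of eigenvalues 9, and det(A) ≈ -59.9997 matches the eigenvalue product -60.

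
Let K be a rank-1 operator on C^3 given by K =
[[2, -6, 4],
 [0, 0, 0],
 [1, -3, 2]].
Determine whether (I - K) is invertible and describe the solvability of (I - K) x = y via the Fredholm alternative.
(I - K) is invertible (det(I - K) = -3 ≠ 0), so for every y in C^3 the equation (I - K) x = y has a unique solution.

K has rank 1, so it is an outer product K = u v^T: every row of K is a multiple of one row vector. Reading off the entries, u = (-2, 0, -1) and v = (-1, 3, -2) (row i of K equals u_i·v^T). A rank-one matrix u v^T satisfies K u = u (v·u) and kills the (2)-dimensional subspace v^⊥, so its characteristic polynomial is lambda^2 (lambda - v·u) with v·u = tr K = 4. Hence the eigenvalues of I - K are 1 (multiplicity 2) and 1 - (4) = -3, so det(I - K) = -3. (Direct check: I - K =
[[-1, 6, -4],
 [0, 1, 0],
 [-1, 3, -1]]
has determinant -3.) The finite-dimensional Fredholm alternative says: either (I - K) is invertible, or ker(I - K) ≠ {0} and then range(I - K) = ker((I - K)^*)^⊥, with dim ker(I - K) = dim ker((I - K)^*). Since det(I - K) ≠ 0, 1 is not an eigenvalue of K and ker(I - K) = {0}, so we are in the first case: for every y there is a unique x = (I - K)^(-1) y. Explicitly, by the Sherman–Morrison formula, (I - u v^T)^(-1) = I + u v^T/(1 - v·u), i.e. (I - K)^(-1) = I + K/(-3).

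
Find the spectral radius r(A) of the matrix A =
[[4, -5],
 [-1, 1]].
r(A) = (5 + sqrt(29))/2 ≈ 5.1926

The eigenvalues of A are the roots of its characteristic polynomial. With M = A (coefficients from the trace and determinant):
  p(λ) = det(λ I - M) = λ^2 - 5λ - 1.
For λ^2 - 5λ - 1 the discriminant is 29. It is nonnegative but not a perfect square, so the roots are real and irrational: λ = (5 ± sqrt(29))/2 ≈ 5.1926, -0.1926.
Thus the eigenvalues (to 4 decimals) are 5.1926 (modulus 5.1926); -0.1926 (modulus 0.1926). The spectral radius is the largest modulus: r(A) = (5 + sqrt(29))/2 ≈ 5.1926. (Cross-check: r(A) ≤ ||A||_2 ≈ 6.5557; equality holds whenever A is normal, though it can also hold for some non-normal A.)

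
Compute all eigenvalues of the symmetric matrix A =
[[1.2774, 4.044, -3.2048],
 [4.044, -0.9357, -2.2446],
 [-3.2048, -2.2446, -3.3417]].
sigma(A) ≈ {-5, -4, 6}

A is real symmetric, so its spectrum consists of real eigenvalues. Expanding the characteristic polynomial of the displayed matrix gives
  det(λ I - A) = p(λ) = λ^3 + (3)λ^2 + (-34)λ + (-120).
Solving p(λ) = 0 yields eigenvalues ≈ -5, -4, 6. (A is shown rounded to 4 decimals, so these recover the underlying integer eigenvalues to within that precision.)
Verification: the trace of A = -3 equals the sum of eigenvalues -3, and det(A) ≈ 119.9996 matches the eigenvalue product 120.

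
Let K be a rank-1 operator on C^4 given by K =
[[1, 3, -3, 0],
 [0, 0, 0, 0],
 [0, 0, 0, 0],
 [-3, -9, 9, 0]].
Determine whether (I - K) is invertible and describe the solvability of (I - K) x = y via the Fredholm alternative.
(I - K) is singular (det(I - K) = 0, i.e. 1 ∈ sigma(K)). (I - K) x = y is solvable iff y ⊥ ker((I - K)^*) = span{(1, 3, -3, 0)}, i.e. iff y_1 + 3y_2 - 3y_3 = 0. When solvable, the solutions are x = y + c·(1, 0, 0, -3), c arbitrary (ker(I - K) = span{(1, 0, 0, -3)}, dimension 1).

K has rank 1, so it is an outer product K = u v^T: every row of K is a multiple of one row vector. Reading off the entries, u = (1, 0, 0, -3) and v = (1, 3, -3, 0) (row i of K equals u_i·v^T). A rank-one matrix u v^T satisfies K u = u (v·u) and kills the (3)-dimensional subspace v^⊥, so its characteristic polynomial is lambda^3 (lambda - v·u) with v·u = tr K = 1. Hence the eigenvalues of I - K are 1 (multiplicity 3) and 1 - (1) = 0, so det(I - K) = 0. (Direct check: I - K =
[[0, -3, 3, 0],
 [0, 1, 0, 0],
 [0, 0, 1, 0],
 [3, 9, -9, 1]]
has determinant 0.) So 1 is an eigenvalue of K and (I - K) is not invertible. The finite-dimensional Fredholm alternative says: either (I - K) is invertible, or ker(I - K) ≠ {0} and then range(I - K) = ker((I - K)^*)^⊥, with dim ker(I - K) = dim ker((I - K)^*). We are in the second case, so we need both kernels. Kernel of I - K: (I - K) u = u - u (v·u) = u - u = 0, so ker(I - K) = span{u} = span{(1, 0, 0, -3)} (it is exactly 1-dimensional because rank(I - K) = 3). Kernel of the adjoint: K is real, so (I - K)^* = I - K^T = I - v u^T, and (I - v u^T) v = v - v (u·v) = 0; hence ker((I - K)^*) = span{v} = span{(1, 3, -3, 0)}. Therefore (I - K) x = y is solvable iff <y, v> = 0, i.e. iff y_1 + 3y_2 - 3y_3 = 0. When this holds, K y = u (v·y) = 0, so (I - K) y = y and x = y is a particular solution; the full solution set is the line x = y + c·u = y + c·(1, 0, 0, -3), c ∈ C.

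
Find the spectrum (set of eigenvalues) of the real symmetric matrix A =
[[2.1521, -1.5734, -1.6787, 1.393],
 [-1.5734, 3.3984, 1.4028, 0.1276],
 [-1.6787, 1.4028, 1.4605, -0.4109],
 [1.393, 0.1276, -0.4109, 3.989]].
sigma(A) ≈ {0, 1, 4, 6}

A is real symmetric, so its spectrum consists of real eigenvalues. Expanding the characteristic polynomial of the displayed matrix gives
  det(λ I - A) = p(λ) = λ^4 + (-11)λ^3 + (34)λ^2 + (-24)λ + (0).
Solving p(λ) = 0 yields eigenvalues ≈ 0, 1, 4, 6. (A is shown rounded to 4 decimals, so these recover the underlying integer eigenvalues to within that precision.)
Verification: the trace of A = 11 equals the sum of eigenvalues 11, and det(A) ≈ 0.0009 matches the eigenvalue product 0.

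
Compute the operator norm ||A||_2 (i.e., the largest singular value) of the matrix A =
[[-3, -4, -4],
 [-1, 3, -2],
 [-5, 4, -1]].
||A||_2 ≈ 7.2148 (= sqrt(largest eigenvalue of A^T A))

||A||_2 = sigma_max(A) = sqrt(lambda_max(A^T A)). Form the symmetric matrix M = A^T A =
[[35, -11, 19],
 [-11, 41, 6],
 [19, 6, 21]].
Its characteristic polynomial (trace, sum of principal 2x2 minors, determinant of M give the coefficients) is
  p(λ) = det(λ I - M) = λ^3 - 97λ^2 + 2513λ - 9025.
No integer candidate from the rational root theorem (±divisors of 9025) is a root, so the roots are irrational. The cubic discriminant is Δ = 391658608 > 0, so there are three distinct real roots. p(4) = -461 and p(5) = 1240 have opposite signs, so a root lies in (4, 5); Newton's method refines it to λ ≈ 4.2615. p(40) = 295 and p(41) = -128 have opposite signs, so a root lies in (40, 41); Newton's method refines it to λ ≈ 40.6848. p(52) = -29 and p(53) = 568 have opposite signs, so a root lies in (52, 53); Newton's method refines it to λ ≈ 52.0537. Check (Vieta): the three roots sum to 97, matching tr M = 97.
So the eigenvalues of A^T A are ≈ 4.2615, 40.6848, 52.0537 (all ≥ 0, as they must be for A^T A). The largest is λ_max ≈ 52.0537, hence ||A||_2 = sqrt(λ_max) ≈ 7.2148.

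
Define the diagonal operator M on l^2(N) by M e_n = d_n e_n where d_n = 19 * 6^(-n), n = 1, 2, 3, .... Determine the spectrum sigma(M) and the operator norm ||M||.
sigma(M) = {19 * 6^(-n) : n ≥ 1} ∪ {0}; ||M|| = 19/6

A bounded diagonal operator on l^2 with diagonal entries d_n has spectrum equal to the closure of {d_n : n ≥ 1}: every d_n is an eigenvalue (with eigenvector e_n), so {d_n} ⊂ sigma(M); the spectrum is closed, so its closure is too; and for lambda not in the closure, (M - lambda I) has bounded inverse (the diagonal entries 1/(d_n - lambda) are bounded). For our sequence d_n = 19 * 6^(-n), n = 1, 2, 3, ...:
  - {d_n} = {19 * 6^(-n) : n ≥ 1}; the only limit point is 0
  - closure = {19 * 6^(-n) : n ≥ 1} ∪ {0}
For the norm: a diagonal operator has ||M|| = sup_n |d_n|. Here d_n = 19 * 6^(-n) is positive and decreasing, so sup_n |d_n| = d_1 = 19/6. So ||M|| = 19/6.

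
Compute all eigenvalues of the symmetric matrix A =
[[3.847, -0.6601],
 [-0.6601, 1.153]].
sigma(A) ≈ {1, 4}

A is real symmetric, so its spectrum consists of real eigenvalues. Expanding the characteristic polynomial of the displayed matrix gives
  det(λ I - A) = p(λ) = λ^2 + (-5)λ + (4).
Solving p(λ) = 0 yields eigenvalues ≈ 1, 4. (A is shown rounded to 4 decimals, so these recover the underlying integer eigenvalues to within that precision.)
Verification: the trace of A = 5 equals the sum of eigenvalues 5, and det(A) ≈ 3.9999 matches the eigenvalue product 4.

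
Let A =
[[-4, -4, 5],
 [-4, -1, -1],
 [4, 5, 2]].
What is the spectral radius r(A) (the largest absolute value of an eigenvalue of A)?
r(A) ≈ 8.6889

The eigenvalues of A are the roots of its characteristic polynomial. With M = A (coefficients from the trace, the sum of principal 2x2 minors, and det A):
  p(λ) = det(λ I - M) = λ^3 + 3λ^2 - 37λ + 108.
No integer candidate from the rational root theorem (±divisors of 108) is a root, so the roots are irrational. The cubic discriminant is Δ = -327443 < 0, so there is one real root and a complex-conjugate pair. p(-9) = -45 and p(-8) = 84 have opposite signs, so a root lies in (-9, -8); Newton's method refines it to λ ≈ -8.6889. Dividing out (λ - (-8.6889)) leaves approximately λ^2 - 5.6889λ + 12.4297. For λ^2 - 5.6889λ + 12.4297 the discriminant is -17.3557. It is negative, so the remaining roots are the complex-conjugate pair λ ≈ 2.8444 ± 2.083i. Their product equals the constant term, so |λ|^2 ≈ 12.4297 and |λ| ≈ 3.5256.
Thus the eigenvalues (to 4 decimals) are -8.6889 (modulus 8.6889); 2.8444 ± 2.083i (modulus 3.5256). The spectral radius is the largest modulus: r(A) ≈ 8.6889. (Cross-check: r(A) ≤ ||A||_2 ≈ 9.3599; equality holds whenever A is normal, though it can also hold for some non-normal A.)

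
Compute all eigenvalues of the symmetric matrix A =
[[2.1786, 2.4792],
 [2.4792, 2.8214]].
sigma(A) ≈ {0, 5}

A is real symmetric, so its spectrum consists of real eigenvalues. Expanding the characteristic polynomial of the displayed matrix gives
  det(λ I - A) = p(λ) = λ^2 + (-5)λ + (0).
Solving p(λ) = 0 yields eigenvalues ≈ 0, 5. (A is shown rounded to 4 decimals, so these recover the underlying integer eigenvalues to within that precision.)
Verification: the trace of A = 5 equals the sum of eigenvalues 5, and det(A) ≈ 0.0003 matches the eigenvalue product 0.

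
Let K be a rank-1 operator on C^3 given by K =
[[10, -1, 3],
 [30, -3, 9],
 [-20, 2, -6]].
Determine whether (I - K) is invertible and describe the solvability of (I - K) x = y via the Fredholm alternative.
(I - K) is singular (det(I - K) = 0, i.e. 1 ∈ sigma(K)). (I - K) x = y is solvable iff y ⊥ ker((I - K)^*) = span{(10, -1, 3)}, i.e. iff 10y_1 - y_2 + 3y_3 = 0. When solvable, the solutions are x = y + c·(1, 3, -2), c arbitrary (ker(I - K) = span{(1, 3, -2)}, dimension 1).

K has rank 1, so it is an outer product K = u v^T: every row of K is a multiple of one row vector. Reading off the entries, u = (1, 3, -2) and v = (10, -1, 3) (row i of K equals u_i·v^T). A rank-one matrix u v^T satisfies K u = u (v·u) and kills the (2)-dimensional subspace v^⊥, so its characteristic polynomial is lambda^2 (lambda - v·u) with v·u = tr K = 1. Hence the eigenvalues of I - K are 1 (multiplicity 2) and 1 - (1) = 0, so det(I - K) = 0. (Direct check: I - K =
[[-9, 1, -3],
 [-30, 4, -9],
 [20, -2, 7]]
has determinant 0.) So 1 is an eigenvalue of K and (I - K) is not invertible. The finite-dimensional Fredholm alternative says: either (I - K) is invertible, or ker(I - K) ≠ {0} and then range(I - K) = ker((I - K)^*)^⊥, with dim ker(I - K) = dim ker((I - K)^*). We are in the second case, so we need both kernels. Kernel of I - K: (I - K) u = u - u (v·u) = u - u = 0, so ker(I - K) = span{u} = span{(1, 3, -2)} (it is exactly 1-dimensional because rank(I - K) = 2). Kernel of the adjoint: K is real, so (I - K)^* = I - K^T = I - v u^T, and (I - v u^T) v = v - v (u·v) = 0; hence ker((I - K)^*) = span{v} = span{(10, -1, 3)}. Therefore (I - K) x = y is solvable iff <y, v> = 0, i.e. iff 10y_1 - y_2 + 3y_3 = 0. When this holds, K y = u (v·y) = 0, so (I - K) y = y and x = y is a particular solution; the full solution set is the line x = y + c·u = y + c·(1, 3, -2), c ∈ C.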